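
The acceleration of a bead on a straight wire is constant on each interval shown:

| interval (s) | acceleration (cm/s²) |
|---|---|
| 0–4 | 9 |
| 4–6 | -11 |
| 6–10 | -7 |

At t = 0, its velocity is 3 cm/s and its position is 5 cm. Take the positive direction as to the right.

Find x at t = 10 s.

On each constant-a segment, Δv = aΔt and Δx = v₀Δt + ½aΔt²; chain segment to segment.
0–4 s: v starts 3 cm/s; Δx = 3·4 + ½·9·4² = 84 cm; v ends 39 cm/s.
4–6 s: v starts 39 cm/s; Δx = 39·2 + ½·-11·2² = 56 cm; v ends 17 cm/s.
6–10 s: v starts 17 cm/s; Δx = 17·4 + ½·-7·4² = 12 cm; v ends -11 cm/s.
x(10) = 5 + Σ Δx = 157 cm.

157 cm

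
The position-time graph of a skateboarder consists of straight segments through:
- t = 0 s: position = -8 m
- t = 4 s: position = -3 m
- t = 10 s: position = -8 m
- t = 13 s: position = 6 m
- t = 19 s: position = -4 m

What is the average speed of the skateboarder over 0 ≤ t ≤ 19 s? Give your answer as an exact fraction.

34/19 m/s

Average speed = (total path length)/(elapsed time); on a piecewise-linear x-t graph the path length is Σ|Δx|.
0–4 s: |Δx| = |-3 − -8| = 5 m
4–10 s: |Δx| = |-8 − -3| = 5 m
10–13 s: |Δx| = |6 − -8| = 14 m
13–19 s: |Δx| = |-4 − 6| = 10 m
Total path = 34 m; average speed = 34/19 = 34/19 m/s.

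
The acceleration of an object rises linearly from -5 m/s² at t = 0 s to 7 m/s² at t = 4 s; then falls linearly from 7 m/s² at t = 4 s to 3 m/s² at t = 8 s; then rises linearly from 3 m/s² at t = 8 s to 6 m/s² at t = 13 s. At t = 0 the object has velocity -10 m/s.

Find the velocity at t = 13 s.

36.5 m/s

Δv equals the area under the a-t graph; then v = v₀ + Δv.
0–4 s: ½(-5 + 7)(4) = 4 m/s
4–8 s: ½(7 + 3)(4) = 20 m/s
8–13 s: ½(3 + 6)(5) = 22.5 m/s
Δv = 46.5 m/s, so v(13) = -10 + (46.5) = 36.5 m/s.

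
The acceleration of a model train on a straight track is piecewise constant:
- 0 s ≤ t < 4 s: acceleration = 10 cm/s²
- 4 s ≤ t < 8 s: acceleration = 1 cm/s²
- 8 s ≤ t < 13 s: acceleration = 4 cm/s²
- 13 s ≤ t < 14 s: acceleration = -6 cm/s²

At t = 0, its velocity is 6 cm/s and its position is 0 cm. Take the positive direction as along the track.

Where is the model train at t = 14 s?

663 cm

On each constant-a segment, Δv = aΔt and Δx = v₀Δt + ½aΔt²; chain segment to segment.
0–4 s: v starts 6 cm/s; Δx = 6·4 + ½·10·4² = 104 cm; v ends 46 cm/s.
4–8 s: v starts 46 cm/s; Δx = 46·4 + ½·1·4² = 192 cm; v ends 50 cm/s.
8–13 s: v starts 50 cm/s; Δx = 50·5 + ½·4·5² = 300 cm; v ends 70 cm/s.
13–14 s: v starts 70 cm/s; Δx = 70·1 + ½·-6·1² = 67 cm; v ends 64 cm/s.
x(14) = 0 + Σ Δx = 663 cm.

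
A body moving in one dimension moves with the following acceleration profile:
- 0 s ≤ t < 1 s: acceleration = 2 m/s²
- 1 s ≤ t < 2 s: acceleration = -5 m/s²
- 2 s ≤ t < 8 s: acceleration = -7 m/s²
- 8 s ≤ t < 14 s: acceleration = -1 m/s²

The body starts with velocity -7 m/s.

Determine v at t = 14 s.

Δv equals the area under the a-t graph; then v = v₀ + Δv.
0–1 s: 2 × 1 = 2 m/s
1–2 s: -5 × 1 = -5 m/s
2–8 s: -7 × 6 = -42 m/s
8–14 s: -1 × 6 = -6 m/s
Δv = -51 m/s, so v(14) = -7 + (-51) = -58 m/s.

-58 m/s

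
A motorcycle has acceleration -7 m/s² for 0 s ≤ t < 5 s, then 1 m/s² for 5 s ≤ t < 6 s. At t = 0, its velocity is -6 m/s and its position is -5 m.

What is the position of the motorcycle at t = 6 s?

-163 m

On each constant-a segment, Δv = aΔt and Δx = v₀Δt + ½aΔt²; chain segment to segment.
0–5 s: v starts -6 m/s; Δx = -6·5 + ½·-7·5² = -117.5 m; v ends -41 m/s.
5–6 s: v starts -41 m/s; Δx = -41·1 + ½·1·1² = -40.5 m; v ends -40 m/s.
x(6) = -5 + Σ Δx = -163 m.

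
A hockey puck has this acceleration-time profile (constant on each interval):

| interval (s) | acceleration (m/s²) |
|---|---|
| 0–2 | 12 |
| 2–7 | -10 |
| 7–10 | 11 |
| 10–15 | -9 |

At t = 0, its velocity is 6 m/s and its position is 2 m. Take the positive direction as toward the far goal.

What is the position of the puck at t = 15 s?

On each constant-a segment, Δv = aΔt and Δx = v₀Δt + ½aΔt²; chain segment to segment.
0–2 s: v starts 6 m/s; Δx = 6·2 + ½·12·2² = 36 m; v ends 30 m/s.
2–7 s: v starts 30 m/s; Δx = 30·5 + ½·-10·5² = 25 m; v ends -20 m/s.
7–10 s: v starts -20 m/s; Δx = -20·3 + ½·11·3² = -10.5 m; v ends 13 m/s.
10–15 s: v starts 13 m/s; Δx = 13·5 + ½·-9·5² = -47.5 m; v ends -32 m/s.
x(15) = 2 + Σ Δx = 5 m.

5 m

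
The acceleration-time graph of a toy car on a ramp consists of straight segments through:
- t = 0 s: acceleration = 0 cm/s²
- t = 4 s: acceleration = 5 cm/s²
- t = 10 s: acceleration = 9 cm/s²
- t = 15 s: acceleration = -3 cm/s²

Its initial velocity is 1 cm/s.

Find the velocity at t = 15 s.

68 cm/s

Δv equals the area under the a-t graph; then v = v₀ + Δv.
0–4 s: ½(0 + 5)(4) = 10 cm/s
4–10 s: ½(5 + 9)(6) = 42 cm/s
10–15 s: ½(9 + -3)(5) = 15 cm/s
Δv = 67 cm/s, so v(15) = 1 + (67) = 68 cm/s.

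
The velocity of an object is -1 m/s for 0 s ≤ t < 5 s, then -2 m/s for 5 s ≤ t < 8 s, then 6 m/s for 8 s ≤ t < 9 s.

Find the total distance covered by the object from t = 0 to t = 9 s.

17 m

Distance (not displacement) is the total path length: add the absolute areas under v-t.
0–5 s: |-1| × 5 = 5 m
5–8 s: |-2| × 3 = 6 m
8–9 s: |6| × 1 = 6 m
Total distance = 17 m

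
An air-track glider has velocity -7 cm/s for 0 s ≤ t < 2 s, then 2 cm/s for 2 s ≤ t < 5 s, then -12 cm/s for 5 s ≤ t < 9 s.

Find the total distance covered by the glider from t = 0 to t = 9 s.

68 cm

Total distance travelled is ∫|v| dt — sum the magnitudes of each area piece.
0–2 s: |-7| × 2 = 14 cm
2–5 s: |2| × 3 = 6 cm
5–9 s: |-12| × 4 = 48 cm
Total distance = 68 cm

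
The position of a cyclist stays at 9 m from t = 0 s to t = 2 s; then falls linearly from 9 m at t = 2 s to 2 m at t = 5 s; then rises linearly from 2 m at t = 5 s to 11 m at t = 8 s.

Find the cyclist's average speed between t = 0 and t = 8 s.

Average speed = (total path length)/(elapsed time); on a piecewise-linear x-t graph the path length is Σ|Δx|.
0–2 s: |Δx| = |9 − 9| = 0 m
2–5 s: |Δx| = |2 − 9| = 7 m
5–8 s: |Δx| = |11 − 2| = 9 m
Total path = 16 m; average speed = 16/8 = 2 m/s.

2 m/s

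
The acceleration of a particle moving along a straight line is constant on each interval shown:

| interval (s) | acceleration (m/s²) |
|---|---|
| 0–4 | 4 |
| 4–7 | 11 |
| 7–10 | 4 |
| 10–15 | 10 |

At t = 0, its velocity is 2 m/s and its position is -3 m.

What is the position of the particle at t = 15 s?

751.5 m

On each constant-a segment, Δv = aΔt and Δx = v₀Δt + ½aΔt²; chain segment to segment.
0–4 s: v starts 2 m/s; Δx = 2·4 + ½·4·4² = 40 m; v ends 18 m/s.
4–7 s: v starts 18 m/s; Δx = 18·3 + ½·11·3² = 103.5 m; v ends 51 m/s.
7–10 s: v starts 51 m/s; Δx = 51·3 + ½·4·3² = 171 m; v ends 63 m/s.
10–15 s: v starts 63 m/s; Δx = 63·5 + ½·10·5² = 440 m; v ends 113 m/s.
x(15) = -3 + Σ Δx = 751.5 m.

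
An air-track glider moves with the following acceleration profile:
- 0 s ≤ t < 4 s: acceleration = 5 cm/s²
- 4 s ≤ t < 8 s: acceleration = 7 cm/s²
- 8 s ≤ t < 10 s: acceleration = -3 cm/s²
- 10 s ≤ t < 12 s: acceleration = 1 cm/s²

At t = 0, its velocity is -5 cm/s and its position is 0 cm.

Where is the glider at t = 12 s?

292 cm

On each constant-a segment, Δv = aΔt and Δx = v₀Δt + ½aΔt²; chain segment to segment.
0–4 s: v starts -5 cm/s; Δx = -5·4 + ½·5·4² = 20 cm; v ends 15 cm/s.
4–8 s: v starts 15 cm/s; Δx = 15·4 + ½·7·4² = 116 cm; v ends 43 cm/s.
8–10 s: v starts 43 cm/s; Δx = 43·2 + ½·-3·2² = 80 cm; v ends 37 cm/s.
10–12 s: v starts 37 cm/s; Δx = 37·2 + ½·1·2² = 76 cm; v ends 39 cm/s.
x(12) = 0 + Σ Δx = 292 cm.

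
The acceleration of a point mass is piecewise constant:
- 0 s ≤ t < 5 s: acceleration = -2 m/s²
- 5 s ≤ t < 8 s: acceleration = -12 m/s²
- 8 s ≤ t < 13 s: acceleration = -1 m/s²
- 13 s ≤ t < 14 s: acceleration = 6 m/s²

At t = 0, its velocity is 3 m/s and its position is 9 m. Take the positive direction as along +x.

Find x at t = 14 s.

-348.5 m

On each constant-a segment, Δv = aΔt and Δx = v₀Δt + ½aΔt²; chain segment to segment.
0–5 s: v starts 3 m/s; Δx = 3·5 + ½·-2·5² = -10 m; v ends -7 m/s.
5–8 s: v starts -7 m/s; Δx = -7·3 + ½·-12·3² = -75 m; v ends -43 m/s.
8–13 s: v starts -43 m/s; Δx = -43·5 + ½·-1·5² = -227.5 m; v ends -48 m/s.
13–14 s: v starts -48 m/s; Δx = -48·1 + ½·6·1² = -45 m; v ends -42 m/s.
x(14) = 9 + Σ Δx = -348.5 m.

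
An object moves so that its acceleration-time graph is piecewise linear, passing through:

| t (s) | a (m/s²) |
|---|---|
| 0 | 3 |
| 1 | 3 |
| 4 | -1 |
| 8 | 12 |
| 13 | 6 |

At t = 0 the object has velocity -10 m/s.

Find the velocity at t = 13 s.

63 m/s

Δv equals the area under the a-t graph; then v = v₀ + Δv.
0–1 s: 3 × 1 = 3 m/s
1–4 s: ½(3 + -1)(3) = 3 m/s
4–8 s: ½(-1 + 12)(4) = 22 m/s
8–13 s: ½(12 + 6)(5) = 45 m/s
Δv = 73 m/s, so v(13) = -10 + (73) = 63 m/s.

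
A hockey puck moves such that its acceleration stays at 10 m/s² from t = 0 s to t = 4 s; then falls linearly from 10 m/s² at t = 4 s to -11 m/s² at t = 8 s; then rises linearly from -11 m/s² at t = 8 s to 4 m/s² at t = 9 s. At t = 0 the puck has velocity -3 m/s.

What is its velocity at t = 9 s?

31.5 m/s

Δv equals the area under the a-t graph; then v = v₀ + Δv.
0–4 s: 10 × 4 = 40 m/s
4–8 s: ½(10 + -11)(4) = -2 m/s
8–9 s: ½(-11 + 4)(1) = -3.5 m/s
Δv = 34.5 m/s, so v(9) = -3 + (34.5) = 31.5 m/s.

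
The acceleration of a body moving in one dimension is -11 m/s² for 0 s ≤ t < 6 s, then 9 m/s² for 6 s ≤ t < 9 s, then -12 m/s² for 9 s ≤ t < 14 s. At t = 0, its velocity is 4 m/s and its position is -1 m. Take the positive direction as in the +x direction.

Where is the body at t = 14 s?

-645.5 m

On each constant-a segment, Δv = aΔt and Δx = v₀Δt + ½aΔt²; chain segment to segment.
0–6 s: v starts 4 m/s; Δx = 4·6 + ½·-11·6² = -174 m; v ends -62 m/s.
6–9 s: v starts -62 m/s; Δx = -62·3 + ½·9·3² = -145.5 m; v ends -35 m/s.
9–14 s: v starts -35 m/s; Δx = -35·5 + ½·-12·5² = -325 m; v ends -95 m/s.
x(14) = -1 + Σ Δx = -645.5 m.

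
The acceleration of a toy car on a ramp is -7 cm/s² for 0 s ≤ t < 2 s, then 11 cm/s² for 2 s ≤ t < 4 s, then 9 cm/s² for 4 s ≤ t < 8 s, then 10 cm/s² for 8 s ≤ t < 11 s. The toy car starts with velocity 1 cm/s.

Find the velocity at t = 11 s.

Δv equals the area under the a-t graph; then v = v₀ + Δv.
0–2 s: -7 × 2 = -14 cm/s
2–4 s: 11 × 2 = 22 cm/s
4–8 s: 9 × 4 = 36 cm/s
8–11 s: 10 × 3 = 30 cm/s
Δv = 74 cm/s, so v(11) = 1 + (74) = 75 cm/s.

75 cm/s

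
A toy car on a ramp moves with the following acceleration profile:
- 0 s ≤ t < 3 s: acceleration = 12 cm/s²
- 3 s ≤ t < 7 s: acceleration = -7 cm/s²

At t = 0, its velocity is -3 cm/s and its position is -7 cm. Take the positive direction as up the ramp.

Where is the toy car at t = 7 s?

114 cm

On each constant-a segment, Δv = aΔt and Δx = v₀Δt + ½aΔt²; chain segment to segment.
0–3 s: v starts -3 cm/s; Δx = -3·3 + ½·12·3² = 45 cm; v ends 33 cm/s.
3–7 s: v starts 33 cm/s; Δx = 33·4 + ½·-7·4² = 76 cm; v ends 5 cm/s.
x(7) = -7 + Σ Δx = 114 cm.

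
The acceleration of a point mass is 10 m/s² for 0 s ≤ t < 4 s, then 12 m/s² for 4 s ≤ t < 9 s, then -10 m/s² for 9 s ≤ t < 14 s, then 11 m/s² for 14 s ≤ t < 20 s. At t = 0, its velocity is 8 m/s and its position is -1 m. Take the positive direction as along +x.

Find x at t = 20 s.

1462 m

On each constant-a segment, Δv = aΔt and Δx = v₀Δt + ½aΔt²; chain segment to segment.
0–4 s: v starts 8 m/s; Δx = 8·4 + ½·10·4² = 112 m; v ends 48 m/s.
4–9 s: v starts 48 m/s; Δx = 48·5 + ½·12·5² = 390 m; v ends 108 m/s.
9–14 s: v starts 108 m/s; Δx = 108·5 + ½·-10·5² = 415 m; v ends 58 m/s.
14–20 s: v starts 58 m/s; Δx = 58·6 + ½·11·6² = 546 m; v ends 124 m/s.
x(20) = -1 + Σ Δx = 1462 m.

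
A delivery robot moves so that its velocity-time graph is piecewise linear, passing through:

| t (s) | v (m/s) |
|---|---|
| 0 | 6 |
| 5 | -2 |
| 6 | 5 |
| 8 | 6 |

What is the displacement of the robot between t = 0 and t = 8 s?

Displacement is the signed area under the v-t curve.
0–5 s: ½(6 + -2)(5) = 10 m
5–6 s: ½(-2 + 5)(1) = 1.5 m
6–8 s: ½(5 + 6)(2) = 11 m
Net displacement = 22.5 m

22.5 m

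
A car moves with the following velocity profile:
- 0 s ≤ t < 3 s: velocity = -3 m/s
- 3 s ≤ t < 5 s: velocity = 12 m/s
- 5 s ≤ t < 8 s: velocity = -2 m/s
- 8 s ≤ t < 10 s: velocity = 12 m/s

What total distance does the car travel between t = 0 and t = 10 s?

Distance (not displacement) is the total path length: add the absolute areas under v-t.
0–3 s: |-3| × 3 = 9 m
3–5 s: |12| × 2 = 24 m
5–8 s: |-2| × 3 = 6 m
8–10 s: |12| × 2 = 24 m
Total distance = 63 m

63 m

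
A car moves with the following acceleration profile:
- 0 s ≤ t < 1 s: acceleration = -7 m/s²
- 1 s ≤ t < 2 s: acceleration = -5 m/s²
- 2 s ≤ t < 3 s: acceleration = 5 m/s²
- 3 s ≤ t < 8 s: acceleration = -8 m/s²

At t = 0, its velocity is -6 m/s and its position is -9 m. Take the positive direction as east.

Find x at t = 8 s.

On each constant-a segment, Δv = aΔt and Δx = v₀Δt + ½aΔt²; chain segment to segment.
0–1 s: v starts -6 m/s; Δx = -6·1 + ½·-7·1² = -9.5 m; v ends -13 m/s.
1–2 s: v starts -13 m/s; Δx = -13·1 + ½·-5·1² = -15.5 m; v ends -18 m/s.
2–3 s: v starts -18 m/s; Δx = -18·1 + ½·5·1² = -15.5 m; v ends -13 m/s.
3–8 s: v starts -13 m/s; Δx = -13·5 + ½·-8·5² = -165 m; v ends -53 m/s.
x(8) = -9 + Σ Δx = -214.5 m.

-214.5 m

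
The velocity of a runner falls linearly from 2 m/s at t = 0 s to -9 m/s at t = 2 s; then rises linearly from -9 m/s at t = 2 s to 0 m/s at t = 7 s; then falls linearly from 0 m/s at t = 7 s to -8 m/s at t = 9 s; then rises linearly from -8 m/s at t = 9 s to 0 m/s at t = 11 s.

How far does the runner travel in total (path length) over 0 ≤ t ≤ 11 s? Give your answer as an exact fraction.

1017/22 m

Total distance travelled is ∫|v| dt — sum the magnitudes of each area piece.
0–2 s: v = 0 at t = 4/11 s; triangle areas 4/11 + 81/11 = 85/11 m
2–7 s: |½(-9 + 0)(5)| = 22.5 m
7–9 s: |½(0 + -8)(2)| = 8 m
9–11 s: |½(-8 + 0)(2)| = 8 m
Total distance = 1017/22 m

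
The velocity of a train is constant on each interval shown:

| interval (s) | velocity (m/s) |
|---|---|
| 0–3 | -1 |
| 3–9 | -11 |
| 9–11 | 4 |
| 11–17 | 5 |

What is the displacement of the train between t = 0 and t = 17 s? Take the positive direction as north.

-31 m

Displacement is the signed area under the v-t curve.
0–3 s: -1 × 3 = -3 m
3–9 s: -11 × 6 = -66 m
9–11 s: 4 × 2 = 8 m
11–17 s: 5 × 6 = 30 m
Net displacement = -31 m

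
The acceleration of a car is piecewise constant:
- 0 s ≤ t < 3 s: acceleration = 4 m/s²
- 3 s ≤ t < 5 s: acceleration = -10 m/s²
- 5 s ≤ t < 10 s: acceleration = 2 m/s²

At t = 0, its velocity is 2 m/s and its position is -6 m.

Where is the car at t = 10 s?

On each constant-a segment, Δv = aΔt and Δx = v₀Δt + ½aΔt²; chain segment to segment.
0–3 s: v starts 2 m/s; Δx = 2·3 + ½·4·3² = 24 m; v ends 14 m/s.
3–5 s: v starts 14 m/s; Δx = 14·2 + ½·-10·2² = 8 m; v ends -6 m/s.
5–10 s: v starts -6 m/s; Δx = -6·5 + ½·2·5² = -5 m; v ends 4 m/s.
x(10) = -6 + Σ Δx = 21 m.

21 m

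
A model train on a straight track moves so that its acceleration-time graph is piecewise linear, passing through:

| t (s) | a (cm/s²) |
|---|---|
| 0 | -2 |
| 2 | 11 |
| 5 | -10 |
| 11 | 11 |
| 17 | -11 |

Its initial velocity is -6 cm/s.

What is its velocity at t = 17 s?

Δv equals the area under the a-t graph; then v = v₀ + Δv.
0–2 s: ½(-2 + 11)(2) = 9 cm/s
2–5 s: ½(11 + -10)(3) = 1.5 cm/s
5–11 s: ½(-10 + 11)(6) = 3 cm/s
11–17 s: ½(11 + -11)(6) = 0 cm/s
Δv = 13.5 cm/s, so v(17) = -6 + (13.5) = 7.5 cm/s.

7.5 cm/s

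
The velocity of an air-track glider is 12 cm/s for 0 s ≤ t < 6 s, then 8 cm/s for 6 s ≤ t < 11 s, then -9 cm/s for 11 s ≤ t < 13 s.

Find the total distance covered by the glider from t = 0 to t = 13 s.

130 cm

Distance (not displacement) is the total path length: add the absolute areas under v-t.
0–6 s: |12| × 6 = 72 cm
6–11 s: |8| × 5 = 40 cm
11–13 s: |-9| × 2 = 18 cm
Total distance = 130 cm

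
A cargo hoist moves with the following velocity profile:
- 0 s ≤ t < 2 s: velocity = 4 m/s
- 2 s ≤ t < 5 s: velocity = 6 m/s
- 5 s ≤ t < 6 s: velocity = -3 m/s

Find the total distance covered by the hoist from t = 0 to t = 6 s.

Distance (not displacement) is the total path length: add the absolute areas under v-t.
0–2 s: |4| × 2 = 8 m
2–5 s: |6| × 3 = 18 m
5–6 s: |-3| × 1 = 3 m
Total distance = 29 m

29 m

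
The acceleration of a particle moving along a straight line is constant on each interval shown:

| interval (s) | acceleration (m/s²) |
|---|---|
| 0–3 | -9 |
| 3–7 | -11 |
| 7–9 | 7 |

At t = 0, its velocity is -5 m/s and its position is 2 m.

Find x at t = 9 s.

On each constant-a segment, Δv = aΔt and Δx = v₀Δt + ½aΔt²; chain segment to segment.
0–3 s: v starts -5 m/s; Δx = -5·3 + ½·-9·3² = -55.5 m; v ends -32 m/s.
3–7 s: v starts -32 m/s; Δx = -32·4 + ½·-11·4² = -216 m; v ends -76 m/s.
7–9 s: v starts -76 m/s; Δx = -76·2 + ½·7·2² = -138 m; v ends -62 m/s.
x(9) = 2 + Σ Δx = -407.5 m.

-407.5 m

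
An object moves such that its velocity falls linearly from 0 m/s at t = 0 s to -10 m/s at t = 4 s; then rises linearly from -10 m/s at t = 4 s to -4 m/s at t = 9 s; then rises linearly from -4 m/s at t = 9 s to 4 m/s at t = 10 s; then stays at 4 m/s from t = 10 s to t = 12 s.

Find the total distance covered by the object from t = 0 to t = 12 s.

65 m

Total distance travelled is ∫|v| dt — sum the magnitudes of each area piece.
0–4 s: |½(0 + -10)(4)| = 20 m
4–9 s: |½(-10 + -4)(5)| = 35 m
9–10 s: v = 0 at t = 9.5 s; triangle areas 1 + 1 = 2 m
10–12 s: |4| × 2 = 8 m
Total distance = 65 m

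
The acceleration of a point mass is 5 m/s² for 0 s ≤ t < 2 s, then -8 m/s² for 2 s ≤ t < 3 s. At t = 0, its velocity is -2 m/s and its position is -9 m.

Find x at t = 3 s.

1 m

On each constant-a segment, Δv = aΔt and Δx = v₀Δt + ½aΔt²; chain segment to segment.
0–2 s: v starts -2 m/s; Δx = -2·2 + ½·5·2² = 6 m; v ends 8 m/s.
2–3 s: v starts 8 m/s; Δx = 8·1 + ½·-8·1² = 4 m; v ends 0 m/s.
x(3) = -9 + Σ Δx = 1 m.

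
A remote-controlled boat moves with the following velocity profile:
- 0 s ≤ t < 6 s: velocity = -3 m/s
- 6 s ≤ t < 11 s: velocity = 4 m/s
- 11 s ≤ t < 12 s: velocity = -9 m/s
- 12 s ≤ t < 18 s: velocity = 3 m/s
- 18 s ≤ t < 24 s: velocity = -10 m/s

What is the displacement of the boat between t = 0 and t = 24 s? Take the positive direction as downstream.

-49 m

Displacement is the signed area under the v-t curve.
0–6 s: -3 × 6 = -18 m
6–11 s: 4 × 5 = 20 m
11–12 s: -9 × 1 = -9 m
12–18 s: 3 × 6 = 18 m
18–24 s: -10 × 6 = -60 m
Net displacement = -49 m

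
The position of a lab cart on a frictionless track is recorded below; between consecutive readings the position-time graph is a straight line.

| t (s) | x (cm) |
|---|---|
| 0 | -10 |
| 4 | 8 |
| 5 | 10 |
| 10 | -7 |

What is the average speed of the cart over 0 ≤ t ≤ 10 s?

Average speed = (total path length)/(elapsed time); on a piecewise-linear x-t graph the path length is Σ|Δx|.
0–4 s: |Δx| = |8 − -10| = 18 cm
4–5 s: |Δx| = |10 − 8| = 2 cm
5–10 s: |Δx| = |-7 − 10| = 17 cm
Total path = 37 cm; average speed = 37/10 = 3.7 cm/s.

3.7 cm/s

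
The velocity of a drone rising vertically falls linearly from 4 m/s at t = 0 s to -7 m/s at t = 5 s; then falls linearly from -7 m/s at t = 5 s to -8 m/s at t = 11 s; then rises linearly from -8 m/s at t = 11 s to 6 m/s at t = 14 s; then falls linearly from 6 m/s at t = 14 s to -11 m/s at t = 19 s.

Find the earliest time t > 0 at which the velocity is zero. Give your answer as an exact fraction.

v changes sign on 0–5 s (from 4 to -7); the graph is linear there, so v = 0 at t = 0 + (-4)·(5 − 0)/(-7 − 4) = 20/11 s.

t = 20/11 s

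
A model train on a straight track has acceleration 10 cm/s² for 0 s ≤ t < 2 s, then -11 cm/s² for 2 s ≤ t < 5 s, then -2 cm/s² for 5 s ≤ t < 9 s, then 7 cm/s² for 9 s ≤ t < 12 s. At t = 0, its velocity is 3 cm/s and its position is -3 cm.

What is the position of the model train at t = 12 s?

On each constant-a segment, Δv = aΔt and Δx = v₀Δt + ½aΔt²; chain segment to segment.
0–2 s: v starts 3 cm/s; Δx = 3·2 + ½·10·2² = 26 cm; v ends 23 cm/s.
2–5 s: v starts 23 cm/s; Δx = 23·3 + ½·-11·3² = 19.5 cm; v ends -10 cm/s.
5–9 s: v starts -10 cm/s; Δx = -10·4 + ½·-2·4² = -56 cm; v ends -18 cm/s.
9–12 s: v starts -18 cm/s; Δx = -18·3 + ½·7·3² = -22.5 cm; v ends 3 cm/s.
x(12) = -3 + Σ Δx = -36 cm.

-36 cm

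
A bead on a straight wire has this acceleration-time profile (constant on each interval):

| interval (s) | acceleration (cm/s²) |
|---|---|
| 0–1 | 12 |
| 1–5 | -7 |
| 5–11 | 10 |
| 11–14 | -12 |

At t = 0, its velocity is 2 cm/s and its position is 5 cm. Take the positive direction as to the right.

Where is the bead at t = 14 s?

193 cm

On each constant-a segment, Δv = aΔt and Δx = v₀Δt + ½aΔt²; chain segment to segment.
0–1 s: v starts 2 cm/s; Δx = 2·1 + ½·12·1² = 8 cm; v ends 14 cm/s.
1–5 s: v starts 14 cm/s; Δx = 14·4 + ½·-7·4² = 0 cm; v ends -14 cm/s.
5–11 s: v starts -14 cm/s; Δx = -14·6 + ½·10·6² = 96 cm; v ends 46 cm/s.
11–14 s: v starts 46 cm/s; Δx = 46·3 + ½·-12·3² = 84 cm; v ends 10 cm/s.
x(14) = 5 + Σ Δx = 193 cm.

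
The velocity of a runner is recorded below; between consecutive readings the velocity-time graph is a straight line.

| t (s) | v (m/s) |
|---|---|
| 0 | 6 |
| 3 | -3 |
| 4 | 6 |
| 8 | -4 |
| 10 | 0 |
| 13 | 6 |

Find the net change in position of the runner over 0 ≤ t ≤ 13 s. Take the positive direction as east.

15 m

Displacement is the signed area under the v-t curve.
0–3 s: ½(6 + -3)(3) = 4.5 m
3–4 s: ½(-3 + 6)(1) = 1.5 m
4–8 s: ½(6 + -4)(4) = 4 m
8–10 s: ½(-4 + 0)(2) = -4 m
10–13 s: ½(0 + 6)(3) = 9 m
Net displacement = 15 m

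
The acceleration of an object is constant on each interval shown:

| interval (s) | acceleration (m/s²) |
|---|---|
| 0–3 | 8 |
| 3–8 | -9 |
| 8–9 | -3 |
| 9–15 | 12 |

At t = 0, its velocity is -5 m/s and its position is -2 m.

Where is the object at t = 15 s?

On each constant-a segment, Δv = aΔt and Δx = v₀Δt + ½aΔt²; chain segment to segment.
0–3 s: v starts -5 m/s; Δx = -5·3 + ½·8·3² = 21 m; v ends 19 m/s.
3–8 s: v starts 19 m/s; Δx = 19·5 + ½·-9·5² = -17.5 m; v ends -26 m/s.
8–9 s: v starts -26 m/s; Δx = -26·1 + ½·-3·1² = -27.5 m; v ends -29 m/s.
9–15 s: v starts -29 m/s; Δx = -29·6 + ½·12·6² = 42 m; v ends 43 m/s.
x(15) = -2 + Σ Δx = 16 m.

16 m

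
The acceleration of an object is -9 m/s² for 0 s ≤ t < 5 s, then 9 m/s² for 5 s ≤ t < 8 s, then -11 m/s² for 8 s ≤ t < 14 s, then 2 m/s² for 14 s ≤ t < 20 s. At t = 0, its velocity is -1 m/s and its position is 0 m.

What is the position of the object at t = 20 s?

-1001 m

On each constant-a segment, Δv = aΔt and Δx = v₀Δt + ½aΔt²; chain segment to segment.
0–5 s: v starts -1 m/s; Δx = -1·5 + ½·-9·5² = -117.5 m; v ends -46 m/s.
5–8 s: v starts -46 m/s; Δx = -46·3 + ½·9·3² = -97.5 m; v ends -19 m/s.
8–14 s: v starts -19 m/s; Δx = -19·6 + ½·-11·6² = -312 m; v ends -85 m/s.
14–20 s: v starts -85 m/s; Δx = -85·6 + ½·2·6² = -474 m; v ends -73 m/s.
x(20) = 0 + Σ Δx = -1001 m.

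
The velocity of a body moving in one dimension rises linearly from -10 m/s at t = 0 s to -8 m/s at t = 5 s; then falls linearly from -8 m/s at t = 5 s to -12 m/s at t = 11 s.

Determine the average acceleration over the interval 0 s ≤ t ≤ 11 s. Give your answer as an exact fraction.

-2/11 m/s²

Average acceleration = Δv/Δt = (-12 − -10)/(11 − 0) = -2/11 m/s².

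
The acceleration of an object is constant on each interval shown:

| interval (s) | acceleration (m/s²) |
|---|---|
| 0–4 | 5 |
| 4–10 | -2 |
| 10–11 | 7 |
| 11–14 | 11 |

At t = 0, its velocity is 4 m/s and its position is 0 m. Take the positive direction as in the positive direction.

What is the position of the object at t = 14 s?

On each constant-a segment, Δv = aΔt and Δx = v₀Δt + ½aΔt²; chain segment to segment.
0–4 s: v starts 4 m/s; Δx = 4·4 + ½·5·4² = 56 m; v ends 24 m/s.
4–10 s: v starts 24 m/s; Δx = 24·6 + ½·-2·6² = 108 m; v ends 12 m/s.
10–11 s: v starts 12 m/s; Δx = 12·1 + ½·7·1² = 15.5 m; v ends 19 m/s.
11–14 s: v starts 19 m/s; Δx = 19·3 + ½·11·3² = 106.5 m; v ends 52 m/s.
x(14) = 0 + Σ Δx = 286 m.

286 m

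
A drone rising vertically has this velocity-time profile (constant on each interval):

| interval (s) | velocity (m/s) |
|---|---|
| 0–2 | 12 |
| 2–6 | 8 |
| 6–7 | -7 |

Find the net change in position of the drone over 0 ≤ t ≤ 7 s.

Displacement is the signed area under the v-t curve.
0–2 s: 12 × 2 = 24 m
2–6 s: 8 × 4 = 32 m
6–7 s: -7 × 1 = -7 m
Net displacement = 49 m

49 m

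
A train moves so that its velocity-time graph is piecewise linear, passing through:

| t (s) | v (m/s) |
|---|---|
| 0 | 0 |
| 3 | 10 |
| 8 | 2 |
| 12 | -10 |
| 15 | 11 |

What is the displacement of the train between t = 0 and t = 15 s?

Displacement is the signed area under the v-t curve.
0–3 s: ½(0 + 10)(3) = 15 m
3–8 s: ½(10 + 2)(5) = 30 m
8–12 s: ½(2 + -10)(4) = -16 m
12–15 s: ½(-10 + 11)(3) = 1.5 m
Net displacement = 30.5 m

30.5 m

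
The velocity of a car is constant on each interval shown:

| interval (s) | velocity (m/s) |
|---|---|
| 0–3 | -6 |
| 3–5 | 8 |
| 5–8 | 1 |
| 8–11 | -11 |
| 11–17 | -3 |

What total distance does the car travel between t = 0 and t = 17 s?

88 m

Distance (not displacement) is the total path length: add the absolute areas under v-t.
0–3 s: |-6| × 3 = 18 m
3–5 s: |8| × 2 = 16 m
5–8 s: |1| × 3 = 3 m
8–11 s: |-11| × 3 = 33 m
11–17 s: |-3| × 6 = 18 m
Total distance = 88 m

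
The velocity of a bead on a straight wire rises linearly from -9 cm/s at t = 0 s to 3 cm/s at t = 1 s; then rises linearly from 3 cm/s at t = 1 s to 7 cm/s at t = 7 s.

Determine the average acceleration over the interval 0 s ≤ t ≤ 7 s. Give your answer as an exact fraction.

16/7 cm/s²

Average acceleration = Δv/Δt = (7 − -9)/(7 − 0) = 16/7 cm/s².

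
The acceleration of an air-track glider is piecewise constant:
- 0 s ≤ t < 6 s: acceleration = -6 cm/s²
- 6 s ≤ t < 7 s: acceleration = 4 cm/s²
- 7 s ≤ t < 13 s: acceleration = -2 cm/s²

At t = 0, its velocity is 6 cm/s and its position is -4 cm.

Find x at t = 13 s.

-296 cm

On each constant-a segment, Δv = aΔt and Δx = v₀Δt + ½aΔt²; chain segment to segment.
0–6 s: v starts 6 cm/s; Δx = 6·6 + ½·-6·6² = -72 cm; v ends -30 cm/s.
6–7 s: v starts -30 cm/s; Δx = -30·1 + ½·4·1² = -28 cm; v ends -26 cm/s.
7–13 s: v starts -26 cm/s; Δx = -26·6 + ½·-2·6² = -192 cm; v ends -38 cm/s.
x(13) = -4 + Σ Δx = -296 cm.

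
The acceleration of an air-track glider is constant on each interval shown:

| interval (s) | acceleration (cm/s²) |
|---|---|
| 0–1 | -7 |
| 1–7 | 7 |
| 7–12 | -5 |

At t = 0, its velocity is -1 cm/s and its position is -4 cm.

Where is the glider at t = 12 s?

On each constant-a segment, Δv = aΔt and Δx = v₀Δt + ½aΔt²; chain segment to segment.
0–1 s: v starts -1 cm/s; Δx = -1·1 + ½·-7·1² = -4.5 cm; v ends -8 cm/s.
1–7 s: v starts -8 cm/s; Δx = -8·6 + ½·7·6² = 78 cm; v ends 34 cm/s.
7–12 s: v starts 34 cm/s; Δx = 34·5 + ½·-5·5² = 107.5 cm; v ends 9 cm/s.
x(12) = -4 + Σ Δx = 177 cm.

177 cm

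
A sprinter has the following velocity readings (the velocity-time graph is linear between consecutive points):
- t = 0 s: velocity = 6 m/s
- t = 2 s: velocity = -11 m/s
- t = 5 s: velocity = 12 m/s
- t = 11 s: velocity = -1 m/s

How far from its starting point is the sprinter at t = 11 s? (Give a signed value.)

29.5 m

Net displacement equals the area under the velocity-time graph (areas below the axis count negative).
0–2 s: ½(6 + -11)(2) = -5 m
2–5 s: ½(-11 + 12)(3) = 1.5 m
5–11 s: ½(12 + -1)(6) = 33 m
Net displacement = 29.5 m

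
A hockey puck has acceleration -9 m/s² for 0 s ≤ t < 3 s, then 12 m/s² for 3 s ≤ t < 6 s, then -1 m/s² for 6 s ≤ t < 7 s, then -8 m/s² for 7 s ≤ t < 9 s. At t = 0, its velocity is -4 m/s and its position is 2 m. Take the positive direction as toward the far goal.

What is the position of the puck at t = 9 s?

-93 m

On each constant-a segment, Δv = aΔt and Δx = v₀Δt + ½aΔt²; chain segment to segment.
0–3 s: v starts -4 m/s; Δx = -4·3 + ½·-9·3² = -52.5 m; v ends -31 m/s.
3–6 s: v starts -31 m/s; Δx = -31·3 + ½·12·3² = -39 m; v ends 5 m/s.
6–7 s: v starts 5 m/s; Δx = 5·1 + ½·-1·1² = 4.5 m; v ends 4 m/s.
7–9 s: v starts 4 m/s; Δx = 4·2 + ½·-8·2² = -8 m; v ends -12 m/s.
x(9) = 2 + Σ Δx = -93 m.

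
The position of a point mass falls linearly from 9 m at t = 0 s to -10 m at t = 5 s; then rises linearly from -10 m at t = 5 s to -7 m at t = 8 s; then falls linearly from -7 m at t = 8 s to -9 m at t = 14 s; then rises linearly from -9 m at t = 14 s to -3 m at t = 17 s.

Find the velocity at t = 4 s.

Velocity is the slope of the x-t graph on 0–5 s: (-10 − 9)/(5 − 0) = -3.8 m/s.

-3.8 m/s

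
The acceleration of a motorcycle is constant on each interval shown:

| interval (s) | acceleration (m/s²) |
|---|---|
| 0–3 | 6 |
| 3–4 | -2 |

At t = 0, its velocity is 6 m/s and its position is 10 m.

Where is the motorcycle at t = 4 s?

78 m

On each constant-a segment, Δv = aΔt and Δx = v₀Δt + ½aΔt²; chain segment to segment.
0–3 s: v starts 6 m/s; Δx = 6·3 + ½·6·3² = 45 m; v ends 24 m/s.
3–4 s: v starts 24 m/s; Δx = 24·1 + ½·-2·1² = 23 m; v ends 22 m/s.
x(4) = 10 + Σ Δx = 78 m.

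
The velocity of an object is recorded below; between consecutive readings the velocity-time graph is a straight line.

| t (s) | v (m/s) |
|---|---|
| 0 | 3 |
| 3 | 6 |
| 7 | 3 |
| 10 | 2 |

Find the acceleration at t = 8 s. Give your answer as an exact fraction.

-1/3 m/s²

Acceleration is the slope of the v-t graph on 7–10 s: (2 − 3)/(10 − 7) = -1/3 m/s².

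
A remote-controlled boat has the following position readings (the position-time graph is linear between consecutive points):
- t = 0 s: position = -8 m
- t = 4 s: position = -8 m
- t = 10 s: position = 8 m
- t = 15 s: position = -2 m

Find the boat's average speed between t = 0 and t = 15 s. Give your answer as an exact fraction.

26/15 m/s

Average speed = (total path length)/(elapsed time); on a piecewise-linear x-t graph the path length is Σ|Δx|.
0–4 s: |Δx| = |-8 − -8| = 0 m
4–10 s: |Δx| = |8 − -8| = 16 m
10–15 s: |Δx| = |-2 − 8| = 10 m
Total path = 26 m; average speed = 26/15 = 26/15 m/s.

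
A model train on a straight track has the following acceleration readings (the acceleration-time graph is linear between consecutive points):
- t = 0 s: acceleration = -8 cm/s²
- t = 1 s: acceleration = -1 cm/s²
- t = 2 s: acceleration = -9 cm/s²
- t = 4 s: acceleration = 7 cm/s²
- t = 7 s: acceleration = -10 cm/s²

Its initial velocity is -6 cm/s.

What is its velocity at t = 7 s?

Δv equals the area under the a-t graph; then v = v₀ + Δv.
0–1 s: ½(-8 + -1)(1) = -4.5 cm/s
1–2 s: ½(-1 + -9)(1) = -5 cm/s
2–4 s: ½(-9 + 7)(2) = -2 cm/s
4–7 s: ½(7 + -10)(3) = -4.5 cm/s
Δv = -16 cm/s, so v(7) = -6 + (-16) = -22 cm/s.

-22 cm/s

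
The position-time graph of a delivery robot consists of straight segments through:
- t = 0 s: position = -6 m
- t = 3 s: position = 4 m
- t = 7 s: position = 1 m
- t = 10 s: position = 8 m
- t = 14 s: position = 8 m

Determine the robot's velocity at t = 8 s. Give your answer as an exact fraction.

7/3 m/s

Velocity is the slope of the x-t graph on 7–10 s: (8 − 1)/(10 − 7) = 7/3 m/s.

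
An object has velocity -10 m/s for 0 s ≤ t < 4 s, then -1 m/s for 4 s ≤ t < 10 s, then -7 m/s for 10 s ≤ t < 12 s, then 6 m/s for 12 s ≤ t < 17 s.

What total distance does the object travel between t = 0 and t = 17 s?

90 m

Total distance travelled is ∫|v| dt — sum the magnitudes of each area piece.
0–4 s: |-10| × 4 = 40 m
4–10 s: |-1| × 6 = 6 m
10–12 s: |-7| × 2 = 14 m
12–17 s: |6| × 5 = 30 m
Total distance = 90 m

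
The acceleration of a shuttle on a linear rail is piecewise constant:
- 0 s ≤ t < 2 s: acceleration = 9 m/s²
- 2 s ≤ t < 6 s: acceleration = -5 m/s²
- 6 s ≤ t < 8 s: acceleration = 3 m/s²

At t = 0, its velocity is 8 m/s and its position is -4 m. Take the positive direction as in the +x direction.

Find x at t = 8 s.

112 m

On each constant-a segment, Δv = aΔt and Δx = v₀Δt + ½aΔt²; chain segment to segment.
0–2 s: v starts 8 m/s; Δx = 8·2 + ½·9·2² = 34 m; v ends 26 m/s.
2–6 s: v starts 26 m/s; Δx = 26·4 + ½·-5·4² = 64 m; v ends 6 m/s.
6–8 s: v starts 6 m/s; Δx = 6·2 + ½·3·2² = 18 m; v ends 12 m/s.
x(8) = -4 + Σ Δx = 112 m.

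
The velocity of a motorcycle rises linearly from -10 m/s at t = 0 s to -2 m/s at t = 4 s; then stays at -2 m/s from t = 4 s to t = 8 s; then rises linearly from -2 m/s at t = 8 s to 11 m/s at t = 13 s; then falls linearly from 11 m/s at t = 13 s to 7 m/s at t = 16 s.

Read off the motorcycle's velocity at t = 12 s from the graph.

On 8–13 s the graph is linear from -2 to 11 m/s: v(12) = -2 + (11 − -2)·(12 − 8)/(13 − 8) = 8.4 m/s.

8.4 m/s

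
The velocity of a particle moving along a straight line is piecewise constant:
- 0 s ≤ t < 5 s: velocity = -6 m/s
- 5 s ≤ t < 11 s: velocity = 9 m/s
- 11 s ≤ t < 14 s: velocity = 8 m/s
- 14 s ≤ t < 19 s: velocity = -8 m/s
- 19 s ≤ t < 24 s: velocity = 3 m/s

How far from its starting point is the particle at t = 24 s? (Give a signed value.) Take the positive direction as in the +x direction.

23 m

Net displacement equals the area under the velocity-time graph (areas below the axis count negative).
0–5 s: -6 × 5 = -30 m
5–11 s: 9 × 6 = 54 m
11–14 s: 8 × 3 = 24 m
14–19 s: -8 × 5 = -40 m
19–24 s: 3 × 5 = 15 m
Net displacement = 23 m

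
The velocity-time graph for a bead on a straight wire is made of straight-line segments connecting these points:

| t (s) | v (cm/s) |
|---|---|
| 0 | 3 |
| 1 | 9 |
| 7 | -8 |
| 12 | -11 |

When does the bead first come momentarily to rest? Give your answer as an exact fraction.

v changes sign on 1–7 s (from 9 to -8); the graph is linear there, so v = 0 at t = 1 + (-9)·(7 − 1)/(-8 − 9) = 71/17 s.

t = 71/17 s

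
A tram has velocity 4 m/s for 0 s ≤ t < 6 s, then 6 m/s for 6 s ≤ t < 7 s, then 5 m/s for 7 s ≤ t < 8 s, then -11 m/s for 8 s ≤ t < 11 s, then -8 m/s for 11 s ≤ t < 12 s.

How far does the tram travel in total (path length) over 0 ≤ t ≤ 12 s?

Distance (not displacement) is the total path length: add the absolute areas under v-t.
0–6 s: |4| × 6 = 24 m
6–7 s: |6| × 1 = 6 m
7–8 s: |5| × 1 = 5 m
8–11 s: |-11| × 3 = 33 m
11–12 s: |-8| × 1 = 8 m
Total distance = 76 m

76 m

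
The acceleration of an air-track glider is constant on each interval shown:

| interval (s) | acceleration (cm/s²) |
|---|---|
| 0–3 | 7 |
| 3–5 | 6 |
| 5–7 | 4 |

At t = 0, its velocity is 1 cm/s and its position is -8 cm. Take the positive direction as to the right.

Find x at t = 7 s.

On each constant-a segment, Δv = aΔt and Δx = v₀Δt + ½aΔt²; chain segment to segment.
0–3 s: v starts 1 cm/s; Δx = 1·3 + ½·7·3² = 34.5 cm; v ends 22 cm/s.
3–5 s: v starts 22 cm/s; Δx = 22·2 + ½·6·2² = 56 cm; v ends 34 cm/s.
5–7 s: v starts 34 cm/s; Δx = 34·2 + ½·4·2² = 76 cm; v ends 42 cm/s.
x(7) = -8 + Σ Δx = 158.5 cm.

158.5 cm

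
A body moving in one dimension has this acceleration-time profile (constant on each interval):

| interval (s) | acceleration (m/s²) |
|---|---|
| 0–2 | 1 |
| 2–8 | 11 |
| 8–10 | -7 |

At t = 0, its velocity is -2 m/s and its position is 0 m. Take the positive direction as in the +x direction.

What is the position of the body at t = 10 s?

314 m

On each constant-a segment, Δv = aΔt and Δx = v₀Δt + ½aΔt²; chain segment to segment.
0–2 s: v starts -2 m/s; Δx = -2·2 + ½·1·2² = -2 m; v ends 0 m/s.
2–8 s: v starts 0 m/s; Δx = 0·6 + ½·11·6² = 198 m; v ends 66 m/s.
8–10 s: v starts 66 m/s; Δx = 66·2 + ½·-7·2² = 118 m; v ends 52 m/s.
x(10) = 0 + Σ Δx = 314 m.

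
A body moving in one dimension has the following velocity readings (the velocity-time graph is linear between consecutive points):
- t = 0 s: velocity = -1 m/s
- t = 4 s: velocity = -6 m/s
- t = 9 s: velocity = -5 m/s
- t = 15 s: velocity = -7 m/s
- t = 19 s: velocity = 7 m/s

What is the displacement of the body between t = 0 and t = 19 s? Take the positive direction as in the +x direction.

Displacement is the signed area under the v-t curve.
0–4 s: ½(-1 + -6)(4) = -14 m
4–9 s: ½(-6 + -5)(5) = -27.5 m
9–15 s: ½(-5 + -7)(6) = -36 m
15–19 s: ½(-7 + 7)(4) = 0 m
Net displacement = -77.5 m

-77.5 m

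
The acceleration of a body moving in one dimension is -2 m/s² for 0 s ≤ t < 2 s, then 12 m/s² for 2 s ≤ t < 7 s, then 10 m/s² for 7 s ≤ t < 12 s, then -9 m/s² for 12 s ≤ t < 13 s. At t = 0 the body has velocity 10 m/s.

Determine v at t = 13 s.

107 m/s

Δv equals the area under the a-t graph; then v = v₀ + Δv.
0–2 s: -2 × 2 = -4 m/s
2–7 s: 12 × 5 = 60 m/s
7–12 s: 10 × 5 = 50 m/s
12–13 s: -9 × 1 = -9 m/s
Δv = 97 m/s, so v(13) = 10 + (97) = 107 m/s.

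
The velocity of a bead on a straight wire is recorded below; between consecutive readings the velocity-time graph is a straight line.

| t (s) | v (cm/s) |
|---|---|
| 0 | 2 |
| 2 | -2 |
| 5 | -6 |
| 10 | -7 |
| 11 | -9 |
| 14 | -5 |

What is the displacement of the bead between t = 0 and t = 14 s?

Net displacement equals the area under the velocity-time graph (areas below the axis count negative).
0–2 s: ½(2 + -2)(2) = 0 cm
2–5 s: ½(-2 + -6)(3) = -12 cm
5–10 s: ½(-6 + -7)(5) = -32.5 cm
10–11 s: ½(-7 + -9)(1) = -8 cm
11–14 s: ½(-9 + -5)(3) = -21 cm
Net displacement = -73.5 cm

-73.5 cm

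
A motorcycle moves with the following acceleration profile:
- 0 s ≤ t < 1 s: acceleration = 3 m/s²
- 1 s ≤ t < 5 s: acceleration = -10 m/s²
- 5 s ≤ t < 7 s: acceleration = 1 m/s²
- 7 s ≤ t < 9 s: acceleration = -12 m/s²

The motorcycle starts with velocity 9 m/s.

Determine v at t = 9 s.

-50 m/s

Δv equals the area under the a-t graph; then v = v₀ + Δv.
0–1 s: 3 × 1 = 3 m/s
1–5 s: -10 × 4 = -40 m/s
5–7 s: 1 × 2 = 2 m/s
7–9 s: -12 × 2 = -24 m/s
Δv = -59 m/s, so v(9) = 9 + (-59) = -50 m/s.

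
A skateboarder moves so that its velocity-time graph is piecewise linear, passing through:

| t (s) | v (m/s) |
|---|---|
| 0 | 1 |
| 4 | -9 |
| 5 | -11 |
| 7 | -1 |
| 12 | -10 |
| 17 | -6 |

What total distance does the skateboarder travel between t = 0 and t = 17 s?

Distance (not displacement) is the total path length: add the absolute areas under v-t.
0–4 s: v = 0 at t = 0.4 s; triangle areas 0.2 + 16.2 = 16.4 m
4–5 s: |½(-9 + -11)(1)| = 10 m
5–7 s: |½(-11 + -1)(2)| = 12 m
7–12 s: |½(-1 + -10)(5)| = 27.5 m
12–17 s: |½(-10 + -6)(5)| = 40 m
Total distance = 105.9 m

105.9 m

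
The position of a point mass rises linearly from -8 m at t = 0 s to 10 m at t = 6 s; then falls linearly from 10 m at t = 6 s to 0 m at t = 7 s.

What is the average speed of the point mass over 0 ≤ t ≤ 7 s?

Average speed = (total path length)/(elapsed time); on a piecewise-linear x-t graph the path length is Σ|Δx|.
0–6 s: |Δx| = |10 − -8| = 18 m
6–7 s: |Δx| = |0 − 10| = 10 m
Total path = 28 m; average speed = 28/7 = 4 m/s.

4 m/s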